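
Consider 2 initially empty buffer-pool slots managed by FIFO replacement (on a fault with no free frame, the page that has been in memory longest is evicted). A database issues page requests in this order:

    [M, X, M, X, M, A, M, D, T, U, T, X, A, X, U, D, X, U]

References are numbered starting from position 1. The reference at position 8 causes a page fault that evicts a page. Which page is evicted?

A

pos 1: M: fault, frames [M]
pos 2: X: fault, frames [M, X]
pos 3: M: hit
pos 4: X: hit
pos 5: M: hit
pos 6: A: fault, evict M, frames [X, A]
pos 7: M: fault, evict X, frames [A, M]
pos 8: D: fault, evict A, frames [M, D]
At position 8, page A is evicted.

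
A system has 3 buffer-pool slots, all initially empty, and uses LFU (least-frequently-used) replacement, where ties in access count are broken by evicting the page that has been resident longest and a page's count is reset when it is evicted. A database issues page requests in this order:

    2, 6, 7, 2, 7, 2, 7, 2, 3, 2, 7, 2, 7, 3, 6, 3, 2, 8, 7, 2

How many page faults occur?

2 → fault, frames [2]
6 → fault, frames [2, 6]
7 → fault, frames [2, 6, 7]
2 → hit
7 → hit
2 → hit
7 → hit
2 → hit
3 → fault, evict 6, frames [2, 7, 3]
2 → hit
7 → hit
2 → hit
7 → hit
3 → hit
6 → fault, evict 3, frames [2, 7, 6]
3 → fault, evict 6, frames [2, 7, 3]
2 → hit
8 → fault, evict 3, frames [2, 7, 8]
7 → hit
2 → hit
Page faults: 7.

7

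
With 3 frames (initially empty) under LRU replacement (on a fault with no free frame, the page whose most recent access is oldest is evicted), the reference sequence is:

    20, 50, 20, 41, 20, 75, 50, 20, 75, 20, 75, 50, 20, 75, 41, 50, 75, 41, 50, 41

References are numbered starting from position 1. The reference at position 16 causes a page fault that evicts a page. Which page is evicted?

20

pos 1: 20: miss, frames {20}
pos 2: 50: miss, frames {20,50}
pos 3: 20: hit
pos 4: 41: miss, frames {50,20,41}
pos 5: 20: hit
pos 6: 75: miss, evict 50, frames {41,20,75}
pos 7: 50: miss, evict 41, frames {20,75,50}
pos 8: 20: hit
pos 9: 75: hit
pos 10: 20: hit
pos 11: 75: hit
pos 12: 50: hit
pos 13: 20: hit
pos 14: 75: hit
pos 15: 41: miss, evict 50, frames {20,75,41}
pos 16: 50: miss, evict 20, frames {75,41,50}
At position 16, page 20 is evicted.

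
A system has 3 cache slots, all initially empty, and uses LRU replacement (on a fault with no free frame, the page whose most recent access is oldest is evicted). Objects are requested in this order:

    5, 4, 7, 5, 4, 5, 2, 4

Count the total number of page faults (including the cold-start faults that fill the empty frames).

4

5 → miss, frames [5]
4 → miss, frames [5, 4]
7 → miss, frames [5, 4, 7]
5 → hit
4 → hit
5 → hit
2 → miss, evict 7, frames [4, 5, 2]
4 → hit
Page faults: 4.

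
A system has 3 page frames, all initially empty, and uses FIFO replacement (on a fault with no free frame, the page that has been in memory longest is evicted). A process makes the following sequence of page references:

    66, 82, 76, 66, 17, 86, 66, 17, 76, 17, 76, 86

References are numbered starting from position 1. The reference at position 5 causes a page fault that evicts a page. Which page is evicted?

66

pos 1: 66 → miss, frames {66}
pos 2: 82 → miss, frames {66,82}
pos 3: 76 → miss, frames {66,82,76}
pos 4: 66 → hit
pos 5: 17 → miss, evict 66, frames {82,76,17}
At position 5, page 66 is evicted.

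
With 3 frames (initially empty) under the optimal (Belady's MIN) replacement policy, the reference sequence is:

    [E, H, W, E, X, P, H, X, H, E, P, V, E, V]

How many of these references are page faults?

7

E -> miss, frames {E}
H -> miss, frames {E,H}
W -> miss, frames {E,H,W}
E -> hit
X -> miss, evict W, frames {E,H,X}
P -> miss, evict E, frames {H,X,P}
H -> hit
X -> hit
H -> hit
E -> miss, evict X, frames {H,P,E}
P -> hit
V -> miss, evict P, frames {H,E,V}
E -> hit
V -> hit
Page faults: 7.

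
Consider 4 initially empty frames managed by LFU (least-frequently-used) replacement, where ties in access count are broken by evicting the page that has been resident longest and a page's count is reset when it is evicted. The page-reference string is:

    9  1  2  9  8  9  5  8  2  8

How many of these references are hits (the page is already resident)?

9: miss, frames {9}
1: miss, frames {9,1}
2: miss, frames {9,1,2}
9: hit
8: miss, frames {9,1,2,8}
9: hit
5: miss, evict 1, frames {9,2,8,5}
8: hit
2: hit
8: hit
Hits: 5.

5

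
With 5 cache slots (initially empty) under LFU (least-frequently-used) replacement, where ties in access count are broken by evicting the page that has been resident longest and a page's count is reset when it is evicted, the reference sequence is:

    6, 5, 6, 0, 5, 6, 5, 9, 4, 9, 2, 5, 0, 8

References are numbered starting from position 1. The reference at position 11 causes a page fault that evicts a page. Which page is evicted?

pos 1: 6 → fault, frames {6}
pos 2: 5 → fault, frames {6,5}
pos 3: 6 → hit
pos 4: 0 → fault, frames {6,5,0}
pos 5: 5 → hit
pos 6: 6 → hit
pos 7: 5 → hit
pos 8: 9 → fault, frames {6,5,0,9}
pos 9: 4 → fault, frames {6,5,0,9,4}
pos 10: 9 → hit
pos 11: 2 → fault, evict 0, frames {6,5,9,4,2}
At position 11, page 0 is evicted.

0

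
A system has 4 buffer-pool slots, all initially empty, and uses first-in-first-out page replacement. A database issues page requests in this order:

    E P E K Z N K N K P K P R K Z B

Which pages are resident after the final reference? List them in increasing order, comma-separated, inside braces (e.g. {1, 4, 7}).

E -> miss, frames [E]
P -> miss, frames [E, P]
E -> hit
K -> miss, frames [E, P, K]
Z -> miss, frames [E, P, K, Z]
N -> miss, evict E, frames [P, K, Z, N]
K -> hit
N -> hit
K -> hit
P -> hit
K -> hit
P -> hit
R -> miss, evict P, frames [K, Z, N, R]
K -> hit
Z -> hit
B -> miss, evict K, frames [Z, N, R, B]

{B, N, R, Z}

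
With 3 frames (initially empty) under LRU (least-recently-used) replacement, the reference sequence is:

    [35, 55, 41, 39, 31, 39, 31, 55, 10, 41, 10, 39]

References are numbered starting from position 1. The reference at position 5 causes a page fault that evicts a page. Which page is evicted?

55

pos 1: 35 -> miss, frames (35)
pos 2: 55 -> miss, frames (35 55)
pos 3: 41 -> miss, frames (35 55 41)
pos 4: 39 -> miss, evict 35, frames (55 41 39)
pos 5: 31 -> miss, evict 55, frames (41 39 31)
At position 5, page 55 is evicted.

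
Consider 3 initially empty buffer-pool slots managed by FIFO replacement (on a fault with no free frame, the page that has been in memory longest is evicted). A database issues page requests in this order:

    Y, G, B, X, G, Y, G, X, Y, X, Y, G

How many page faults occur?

6

Y → miss, frames [Y]
G → miss, frames [Y, G]
B → miss, frames [Y, G, B]
X → miss, evict Y, frames [G, B, X]
G → hit
Y → miss, evict G, frames [B, X, Y]
G → miss, evict B, frames [X, Y, G]
X → hit
Y → hit
X → hit
Y → hit
G → hit
Page faults: 6.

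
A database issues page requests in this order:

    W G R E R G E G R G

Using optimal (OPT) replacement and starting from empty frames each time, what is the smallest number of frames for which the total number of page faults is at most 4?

f=1: 10 faults
f=2: 6 faults
f=3: 4 faults
f=4: 4 faults
Smallest f with faults ≤ 4 is 3.

3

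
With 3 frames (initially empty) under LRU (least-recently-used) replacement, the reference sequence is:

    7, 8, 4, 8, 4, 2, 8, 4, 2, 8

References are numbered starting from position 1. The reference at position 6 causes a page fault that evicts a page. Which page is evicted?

7

pos 1: 7 -> miss, frames {7}
pos 2: 8 -> miss, frames {7,8}
pos 3: 4 -> miss, frames {7,8,4}
pos 4: 8 -> hit
pos 5: 4 -> hit
pos 6: 2 -> miss, evict 7, frames {8,4,2}
At position 6, page 7 is evicted.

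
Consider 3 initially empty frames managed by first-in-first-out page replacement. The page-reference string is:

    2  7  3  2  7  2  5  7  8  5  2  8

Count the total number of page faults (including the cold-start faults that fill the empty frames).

2 -> fault, frames (2)
7 -> fault, frames (2 7)
3 -> fault, frames (2 7 3)
2 -> hit
7 -> hit
2 -> hit
5 -> fault, evict 2, frames (7 3 5)
7 -> hit
8 -> fault, evict 7, frames (3 5 8)
5 -> hit
2 -> fault, evict 3, frames (5 8 2)
8 -> hit
Page faults: 6.

6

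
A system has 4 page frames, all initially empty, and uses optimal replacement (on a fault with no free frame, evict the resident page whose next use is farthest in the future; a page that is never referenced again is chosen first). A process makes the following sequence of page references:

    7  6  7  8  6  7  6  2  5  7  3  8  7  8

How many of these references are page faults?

7: fault, frames [7]
6: fault, frames [7, 6]
7: hit
8: fault, frames [7, 6, 8]
6: hit
7: hit
6: hit
2: fault, frames [7, 6, 8, 2]
5: fault, evict 2, frames [7, 6, 8, 5]
7: hit
3: fault, evict 5, frames [7, 6, 8, 3]
8: hit
7: hit
8: hit
Page faults: 6.

6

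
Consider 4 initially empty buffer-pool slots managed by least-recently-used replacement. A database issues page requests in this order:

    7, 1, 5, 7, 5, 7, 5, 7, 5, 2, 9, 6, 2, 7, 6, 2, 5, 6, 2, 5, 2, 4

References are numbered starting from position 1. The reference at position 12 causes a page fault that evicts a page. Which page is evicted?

7

pos 1: 7: miss, frames {7}
pos 2: 1: miss, frames {7,1}
pos 3: 5: miss, frames {7,1,5}
pos 4: 7: hit
pos 5: 5: hit
pos 6: 7: hit
pos 7: 5: hit
pos 8: 7: hit
pos 9: 5: hit
pos 10: 2: miss, frames {1,7,5,2}
pos 11: 9: miss, evict 1, frames {7,5,2,9}
pos 12: 6: miss, evict 7, frames {5,2,9,6}
At position 12, page 7 is evicted.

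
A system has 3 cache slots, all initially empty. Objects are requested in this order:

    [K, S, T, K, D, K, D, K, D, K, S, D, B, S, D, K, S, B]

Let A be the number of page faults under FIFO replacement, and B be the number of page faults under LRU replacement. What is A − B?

Under FIFO: F F F . F F . . . . F . F . F F F F → 11 faults.
Under LRU: F F F . F . . . . . F . F . . F . F → 8 faults.
A − B = 11 − 8 = 3.

3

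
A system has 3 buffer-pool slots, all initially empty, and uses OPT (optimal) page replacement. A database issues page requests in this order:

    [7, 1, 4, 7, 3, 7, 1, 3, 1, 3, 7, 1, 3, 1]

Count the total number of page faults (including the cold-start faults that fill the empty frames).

4

7: fault, frames [7]
1: fault, frames [7, 1]
4: fault, frames [7, 1, 4]
7: hit
3: fault, evict 4, frames [7, 1, 3]
7: hit
1: hit
3: hit
1: hit
3: hit
7: hit
1: hit
3: hit
1: hit
Page faults: 4.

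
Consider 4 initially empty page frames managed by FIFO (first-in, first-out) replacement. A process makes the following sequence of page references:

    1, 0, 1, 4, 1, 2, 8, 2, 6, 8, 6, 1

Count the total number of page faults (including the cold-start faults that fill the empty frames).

7

1 -> fault, frames (1)
0 -> fault, frames (1 0)
1 -> hit
4 -> fault, frames (1 0 4)
1 -> hit
2 -> fault, frames (1 0 4 2)
8 -> fault, evict 1, frames (0 4 2 8)
2 -> hit
6 -> fault, evict 0, frames (4 2 8 6)
8 -> hit
6 -> hit
1 -> fault, evict 4, frames (2 8 6 1)
Page faults: 7.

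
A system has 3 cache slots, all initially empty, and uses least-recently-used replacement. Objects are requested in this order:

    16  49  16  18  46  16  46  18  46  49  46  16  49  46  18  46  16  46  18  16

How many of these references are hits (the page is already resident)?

16: fault, frames {16}
49: fault, frames {16,49}
16: hit
18: fault, frames {49,16,18}
46: fault, evict 49, frames {16,18,46}
16: hit
46: hit
18: hit
46: hit
49: fault, evict 16, frames {18,46,49}
46: hit
16: fault, evict 18, frames {49,46,16}
49: hit
46: hit
18: fault, evict 16, frames {49,46,18}
46: hit
16: fault, evict 49, frames {18,46,16}
46: hit
18: hit
16: hit
Hits: 12.

12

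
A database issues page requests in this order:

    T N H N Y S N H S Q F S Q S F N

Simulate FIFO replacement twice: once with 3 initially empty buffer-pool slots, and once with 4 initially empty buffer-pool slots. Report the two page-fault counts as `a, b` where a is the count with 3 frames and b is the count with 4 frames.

3 frames: F F F . F F F F . F F F . . . F → 11 faults.
4 frames: F F F . F F . . . F F . . . . F → 8 faults.
8 < 11: adding a frame reduced faults, as is typical.

11, 8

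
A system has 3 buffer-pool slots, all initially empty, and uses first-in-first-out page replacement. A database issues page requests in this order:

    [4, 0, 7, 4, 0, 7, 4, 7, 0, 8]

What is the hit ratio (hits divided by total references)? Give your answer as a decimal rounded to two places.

4 → miss, frames [4]
0 → miss, frames [4, 0]
7 → miss, frames [4, 0, 7]
4 → hit
0 → hit
7 → hit
4 → hit
7 → hit
0 → hit
8 → miss, evict 4, frames [0, 7, 8]
Hits: 6 of 10 references → 6/10 = 0.6000.

0.60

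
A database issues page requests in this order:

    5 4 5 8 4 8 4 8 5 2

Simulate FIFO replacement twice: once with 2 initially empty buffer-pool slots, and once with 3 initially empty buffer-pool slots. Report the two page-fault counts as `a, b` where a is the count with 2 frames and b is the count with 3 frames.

5, 4

2 frames: F F . F . . . . F F → 5 faults.
3 frames: F F . F . . . . . F → 4 faults.
4 < 5: adding a frame reduced faults, as is typical.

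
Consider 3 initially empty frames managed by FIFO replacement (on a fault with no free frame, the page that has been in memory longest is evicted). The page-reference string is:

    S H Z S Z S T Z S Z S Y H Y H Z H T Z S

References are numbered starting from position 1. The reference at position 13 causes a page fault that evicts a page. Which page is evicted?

T

pos 1: S: fault, frames {S}
pos 2: H: fault, frames {S,H}
pos 3: Z: fault, frames {S,H,Z}
pos 4: S: hit
pos 5: Z: hit
pos 6: S: hit
pos 7: T: fault, evict S, frames {H,Z,T}
pos 8: Z: hit
pos 9: S: fault, evict H, frames {Z,T,S}
pos 10: Z: hit
pos 11: S: hit
pos 12: Y: fault, evict Z, frames {T,S,Y}
pos 13: H: fault, evict T, frames {S,Y,H}
At position 13, page T is evicted.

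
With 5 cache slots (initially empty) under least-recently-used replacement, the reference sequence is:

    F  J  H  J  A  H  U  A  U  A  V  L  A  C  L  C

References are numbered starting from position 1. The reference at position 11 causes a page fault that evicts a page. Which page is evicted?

F

pos 1: F: fault, frames {F}
pos 2: J: fault, frames {F,J}
pos 3: H: fault, frames {F,J,H}
pos 4: J: hit
pos 5: A: fault, frames {F,H,J,A}
pos 6: H: hit
pos 7: U: fault, frames {F,J,A,H,U}
pos 8: A: hit
pos 9: U: hit
pos 10: A: hit
pos 11: V: fault, evict F, frames {J,H,U,A,V}
At position 11, page F is evicted.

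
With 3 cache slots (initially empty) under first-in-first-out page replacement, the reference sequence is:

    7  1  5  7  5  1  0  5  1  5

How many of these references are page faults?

7 -> fault, frames (7)
1 -> fault, frames (7 1)
5 -> fault, frames (7 1 5)
7 -> hit
5 -> hit
1 -> hit
0 -> fault, evict 7, frames (1 5 0)
5 -> hit
1 -> hit
5 -> hit
Page faults: 4.

4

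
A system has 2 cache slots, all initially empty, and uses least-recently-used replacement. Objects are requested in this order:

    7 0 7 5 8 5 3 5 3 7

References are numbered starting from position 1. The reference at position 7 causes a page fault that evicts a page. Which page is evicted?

pos 1: 7: miss, frames (7)
pos 2: 0: miss, frames (7 0)
pos 3: 7: hit
pos 4: 5: miss, evict 0, frames (7 5)
pos 5: 8: miss, evict 7, frames (5 8)
pos 6: 5: hit
pos 7: 3: miss, evict 8, frames (5 3)
At position 7, page 8 is evicted.

8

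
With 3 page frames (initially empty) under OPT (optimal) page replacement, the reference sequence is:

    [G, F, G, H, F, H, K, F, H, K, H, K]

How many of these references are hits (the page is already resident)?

8

G → fault, frames {G}
F → fault, frames {G,F}
G → hit
H → fault, frames {G,F,H}
F → hit
H → hit
K → fault, evict G, frames {F,H,K}
F → hit
H → hit
K → hit
H → hit
K → hit
Hits: 8.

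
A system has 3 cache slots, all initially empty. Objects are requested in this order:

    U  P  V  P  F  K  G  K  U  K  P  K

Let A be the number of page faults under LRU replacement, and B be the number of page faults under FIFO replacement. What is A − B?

-1

Under LRU: F F F . F F F . F . F . → 8 faults.
Under FIFO: F F F . F F F . F . F F → 9 faults.
A − B = 8 − 9 = -1.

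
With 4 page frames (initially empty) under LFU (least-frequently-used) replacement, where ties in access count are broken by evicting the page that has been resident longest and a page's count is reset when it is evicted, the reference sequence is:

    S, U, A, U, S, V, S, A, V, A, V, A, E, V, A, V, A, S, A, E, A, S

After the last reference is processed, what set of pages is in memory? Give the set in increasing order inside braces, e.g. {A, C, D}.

S: fault, frames {S}
U: fault, frames {S,U}
A: fault, frames {S,U,A}
U: hit
S: hit
V: fault, frames {S,U,A,V}
S: hit
A: hit
V: hit
A: hit
V: hit
A: hit
E: fault, evict U, frames {S,A,V,E}
V: hit
A: hit
V: hit
A: hit
S: hit
A: hit
E: hit
A: hit
S: hit

{A, E, S, V}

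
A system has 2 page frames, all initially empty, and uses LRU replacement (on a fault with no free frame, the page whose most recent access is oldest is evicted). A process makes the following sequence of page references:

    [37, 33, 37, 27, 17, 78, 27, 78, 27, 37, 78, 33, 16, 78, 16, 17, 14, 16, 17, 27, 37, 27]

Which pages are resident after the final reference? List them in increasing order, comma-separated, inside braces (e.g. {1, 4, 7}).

{27, 37}

37 → fault, frames (37)
33 → fault, frames (37 33)
37 → hit
27 → fault, evict 33, frames (37 27)
17 → fault, evict 37, frames (27 17)
78 → fault, evict 27, frames (17 78)
27 → fault, evict 17, frames (78 27)
78 → hit
27 → hit
37 → fault, evict 78, frames (27 37)
78 → fault, evict 27, frames (37 78)
33 → fault, evict 37, frames (78 33)
16 → fault, evict 78, frames (33 16)
78 → fault, evict 33, frames (16 78)
16 → hit
17 → fault, evict 78, frames (16 17)
14 → fault, evict 16, frames (17 14)
16 → fault, evict 17, frames (14 16)
17 → fault, evict 14, frames (16 17)
27 → fault, evict 16, frames (17 27)
37 → fault, evict 17, frames (27 37)
27 → hit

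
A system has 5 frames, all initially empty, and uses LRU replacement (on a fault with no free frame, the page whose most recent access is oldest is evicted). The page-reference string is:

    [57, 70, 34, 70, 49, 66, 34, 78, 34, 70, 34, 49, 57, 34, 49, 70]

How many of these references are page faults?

7

57 → miss, frames (57)
70 → miss, frames (57 70)
34 → miss, frames (57 70 34)
70 → hit
49 → miss, frames (57 34 70 49)
66 → miss, frames (57 34 70 49 66)
34 → hit
78 → miss, evict 57, frames (70 49 66 34 78)
34 → hit
70 → hit
34 → hit
49 → hit
57 → miss, evict 66, frames (78 70 34 49 57)
34 → hit
49 → hit
70 → hit
Page faults: 7.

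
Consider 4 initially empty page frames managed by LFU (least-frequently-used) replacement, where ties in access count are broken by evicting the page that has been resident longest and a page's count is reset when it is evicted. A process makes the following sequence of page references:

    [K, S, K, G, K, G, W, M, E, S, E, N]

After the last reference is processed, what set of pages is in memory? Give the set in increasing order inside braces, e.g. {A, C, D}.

{E, G, K, N}

K: fault, frames (K)
S: fault, frames (K S)
K: hit
G: fault, frames (K S G)
K: hit
G: hit
W: fault, frames (K S G W)
M: fault, evict S, frames (K G W M)
E: fault, evict W, frames (K G M E)
S: fault, evict M, frames (K G E S)
E: hit
N: fault, evict S, frames (K G E N)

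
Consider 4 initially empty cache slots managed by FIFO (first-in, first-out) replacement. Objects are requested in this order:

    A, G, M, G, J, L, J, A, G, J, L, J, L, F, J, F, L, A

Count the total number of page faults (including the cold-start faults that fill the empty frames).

A: fault, frames {A}
G: fault, frames {A,G}
M: fault, frames {A,G,M}
G: hit
J: fault, frames {A,G,M,J}
L: fault, evict A, frames {G,M,J,L}
J: hit
A: fault, evict G, frames {M,J,L,A}
G: fault, evict M, frames {J,L,A,G}
J: hit
L: hit
J: hit
L: hit
F: fault, evict J, frames {L,A,G,F}
J: fault, evict L, frames {A,G,F,J}
F: hit
L: fault, evict A, frames {G,F,J,L}
A: fault, evict G, frames {F,J,L,A}
Page faults: 11.

11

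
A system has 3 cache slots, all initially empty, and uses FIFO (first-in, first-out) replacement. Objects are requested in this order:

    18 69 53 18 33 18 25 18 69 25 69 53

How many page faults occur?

8

18 → fault, frames (18)
69 → fault, frames (18 69)
53 → fault, frames (18 69 53)
18 → hit
33 → fault, evict 18, frames (69 53 33)
18 → fault, evict 69, frames (53 33 18)
25 → fault, evict 53, frames (33 18 25)
18 → hit
69 → fault, evict 33, frames (18 25 69)
25 → hit
69 → hit
53 → fault, evict 18, frames (25 69 53)
Page faults: 8.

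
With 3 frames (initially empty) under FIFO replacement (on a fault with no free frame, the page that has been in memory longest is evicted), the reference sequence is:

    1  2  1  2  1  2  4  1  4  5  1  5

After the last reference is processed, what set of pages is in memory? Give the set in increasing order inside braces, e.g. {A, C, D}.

{1, 4, 5}

1: fault, frames {1}
2: fault, frames {1,2}
1: hit
2: hit
1: hit
2: hit
4: fault, frames {1,2,4}
1: hit
4: hit
5: fault, evict 1, frames {2,4,5}
1: fault, evict 2, frames {4,5,1}
5: hit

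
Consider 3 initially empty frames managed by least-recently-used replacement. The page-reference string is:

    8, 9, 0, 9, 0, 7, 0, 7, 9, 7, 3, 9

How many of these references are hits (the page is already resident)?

8 → miss, frames [8]
9 → miss, frames [8, 9]
0 → miss, frames [8, 9, 0]
9 → hit
0 → hit
7 → miss, evict 8, frames [9, 0, 7]
0 → hit
7 → hit
9 → hit
7 → hit
3 → miss, evict 0, frames [9, 7, 3]
9 → hit
Hits: 7.

7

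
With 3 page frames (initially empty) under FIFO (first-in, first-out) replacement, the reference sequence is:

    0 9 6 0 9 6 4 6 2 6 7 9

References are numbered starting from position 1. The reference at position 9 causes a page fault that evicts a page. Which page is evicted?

pos 1: 0: fault, frames {0}
pos 2: 9: fault, frames {0,9}
pos 3: 6: fault, frames {0,9,6}
pos 4: 0: hit
pos 5: 9: hit
pos 6: 6: hit
pos 7: 4: fault, evict 0, frames {9,6,4}
pos 8: 6: hit
pos 9: 2: fault, evict 9, frames {6,4,2}
At position 9, page 9 is evicted.

9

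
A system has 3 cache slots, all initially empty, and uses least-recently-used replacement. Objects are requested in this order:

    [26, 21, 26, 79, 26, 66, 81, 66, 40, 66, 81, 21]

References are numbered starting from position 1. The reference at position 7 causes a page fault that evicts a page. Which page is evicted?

pos 1: 26 → fault, frames (26)
pos 2: 21 → fault, frames (26 21)
pos 3: 26 → hit
pos 4: 79 → fault, frames (21 26 79)
pos 5: 26 → hit
pos 6: 66 → fault, evict 21, frames (79 26 66)
pos 7: 81 → fault, evict 79, frames (26 66 81)
At position 7, page 79 is evicted.

79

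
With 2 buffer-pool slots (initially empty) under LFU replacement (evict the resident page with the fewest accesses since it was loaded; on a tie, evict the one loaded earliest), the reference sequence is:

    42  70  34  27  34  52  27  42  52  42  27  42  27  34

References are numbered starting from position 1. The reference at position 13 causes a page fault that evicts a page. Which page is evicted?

42

pos 1: 42 → fault, frames {42}
pos 2: 70 → fault, frames {42,70}
pos 3: 34 → fault, evict 42, frames {70,34}
pos 4: 27 → fault, evict 70, frames {34,27}
pos 5: 34 → hit
pos 6: 52 → fault, evict 27, frames {34,52}
pos 7: 27 → fault, evict 52, frames {34,27}
pos 8: 42 → fault, evict 27, frames {34,42}
pos 9: 52 → fault, evict 42, frames {34,52}
pos 10: 42 → fault, evict 52, frames {34,42}
pos 11: 27 → fault, evict 42, frames {34,27}
pos 12: 42 → fault, evict 27, frames {34,42}
pos 13: 27 → fault, evict 42, frames {34,27}
At position 13, page 42 is evicted.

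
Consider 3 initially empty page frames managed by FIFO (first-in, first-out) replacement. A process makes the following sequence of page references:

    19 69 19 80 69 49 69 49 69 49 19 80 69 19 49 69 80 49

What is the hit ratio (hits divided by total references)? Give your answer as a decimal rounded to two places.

19 -> fault, frames [19]
69 -> fault, frames [19, 69]
19 -> hit
80 -> fault, frames [19, 69, 80]
69 -> hit
49 -> fault, evict 19, frames [69, 80, 49]
69 -> hit
49 -> hit
69 -> hit
49 -> hit
19 -> fault, evict 69, frames [80, 49, 19]
80 -> hit
69 -> fault, evict 80, frames [49, 19, 69]
19 -> hit
49 -> hit
69 -> hit
80 -> fault, evict 49, frames [19, 69, 80]
49 -> fault, evict 19, frames [69, 80, 49]
Hits: 10 of 18 references → 10/18 = 0.5556.

0.56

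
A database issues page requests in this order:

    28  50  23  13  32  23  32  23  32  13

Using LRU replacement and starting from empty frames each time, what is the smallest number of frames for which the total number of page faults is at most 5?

f=1: 10 faults
f=2: 7 faults
f=3: 5 faults
f=4: 5 faults
f=5: 5 faults
Smallest f with faults ≤ 5 is 3.

3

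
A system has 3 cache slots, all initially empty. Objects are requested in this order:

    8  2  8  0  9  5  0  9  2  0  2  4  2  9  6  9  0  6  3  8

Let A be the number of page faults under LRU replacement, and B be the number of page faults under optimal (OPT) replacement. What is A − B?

1

Under LRU: F F . F F F . . F . . F . F F . F . F F → 12 faults.
Under OPT: F F . F F F . . F . . F . . F . F . F F → 11 faults.
A − B = 12 − 11 = 1.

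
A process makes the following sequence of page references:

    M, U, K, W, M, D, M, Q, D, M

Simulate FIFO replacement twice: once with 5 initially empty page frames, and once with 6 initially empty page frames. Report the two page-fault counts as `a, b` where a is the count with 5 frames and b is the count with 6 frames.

5 frames: F F F F . F . F . F → 7 faults.
6 frames: F F F F . F . F . . → 6 faults.
6 < 7: adding a frame reduced faults, as is typical.

7, 6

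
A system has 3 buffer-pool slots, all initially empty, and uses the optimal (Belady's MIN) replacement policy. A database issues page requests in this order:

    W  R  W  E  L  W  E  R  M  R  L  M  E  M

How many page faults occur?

7

W -> fault, frames {W}
R -> fault, frames {W,R}
W -> hit
E -> fault, frames {W,R,E}
L -> fault, evict R, frames {W,E,L}
W -> hit
E -> hit
R -> fault, evict W, frames {E,L,R}
M -> fault, evict E, frames {L,R,M}
R -> hit
L -> hit
M -> hit
E -> fault, evict R, frames {L,M,E}
M -> hit
Page faults: 7.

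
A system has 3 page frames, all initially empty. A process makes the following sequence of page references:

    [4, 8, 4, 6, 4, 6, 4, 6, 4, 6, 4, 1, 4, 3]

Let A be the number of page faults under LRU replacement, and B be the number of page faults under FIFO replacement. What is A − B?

Under LRU: F F . F . . . . . . . F . F → 5 faults.
Under FIFO: F F . F . . . . . . . F F F → 6 faults.
A − B = 5 − 6 = -1.

-1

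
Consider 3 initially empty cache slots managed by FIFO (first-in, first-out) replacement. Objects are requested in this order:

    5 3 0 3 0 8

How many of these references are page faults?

4

5 → fault, frames (5)
3 → fault, frames (5 3)
0 → fault, frames (5 3 0)
3 → hit
0 → hit
8 → fault, evict 5, frames (3 0 8)
Page faults: 4.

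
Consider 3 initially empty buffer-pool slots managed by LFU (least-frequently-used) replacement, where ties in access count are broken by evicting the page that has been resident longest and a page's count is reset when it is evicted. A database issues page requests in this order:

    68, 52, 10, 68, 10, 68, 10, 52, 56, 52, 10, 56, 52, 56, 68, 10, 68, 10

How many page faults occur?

8

68 → miss, frames (68)
52 → miss, frames (68 52)
10 → miss, frames (68 52 10)
68 → hit
10 → hit
68 → hit
10 → hit
52 → hit
56 → miss, evict 52, frames (68 10 56)
52 → miss, evict 56, frames (68 10 52)
10 → hit
56 → miss, evict 52, frames (68 10 56)
52 → miss, evict 56, frames (68 10 52)
56 → miss, evict 52, frames (68 10 56)
68 → hit
10 → hit
68 → hit
10 → hit
Page faults: 8.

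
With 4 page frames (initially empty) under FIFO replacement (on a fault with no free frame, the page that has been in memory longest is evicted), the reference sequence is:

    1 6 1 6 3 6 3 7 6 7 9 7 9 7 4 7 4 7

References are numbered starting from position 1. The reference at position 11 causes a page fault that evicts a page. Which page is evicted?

pos 1: 1: fault, frames [1]
pos 2: 6: fault, frames [1, 6]
pos 3: 1: hit
pos 4: 6: hit
pos 5: 3: fault, frames [1, 6, 3]
pos 6: 6: hit
pos 7: 3: hit
pos 8: 7: fault, frames [1, 6, 3, 7]
pos 9: 6: hit
pos 10: 7: hit
pos 11: 9: fault, evict 1, frames [6, 3, 7, 9]
At position 11, page 1 is evicted.

1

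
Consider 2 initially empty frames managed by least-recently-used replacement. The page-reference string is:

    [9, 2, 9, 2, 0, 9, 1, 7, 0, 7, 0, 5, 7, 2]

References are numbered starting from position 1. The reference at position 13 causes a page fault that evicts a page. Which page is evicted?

pos 1: 9 -> fault, frames (9)
pos 2: 2 -> fault, frames (9 2)
pos 3: 9 -> hit
pos 4: 2 -> hit
pos 5: 0 -> fault, evict 9, frames (2 0)
pos 6: 9 -> fault, evict 2, frames (0 9)
pos 7: 1 -> fault, evict 0, frames (9 1)
pos 8: 7 -> fault, evict 9, frames (1 7)
pos 9: 0 -> fault, evict 1, frames (7 0)
pos 10: 7 -> hit
pos 11: 0 -> hit
pos 12: 5 -> fault, evict 7, frames (0 5)
pos 13: 7 -> fault, evict 0, frames (5 7)
At position 13, page 0 is evicted.

0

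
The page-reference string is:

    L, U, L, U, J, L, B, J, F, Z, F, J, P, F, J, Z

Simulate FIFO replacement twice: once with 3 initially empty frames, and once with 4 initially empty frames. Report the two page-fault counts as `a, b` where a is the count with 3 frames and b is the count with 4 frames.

3 frames: F F . . F . F . F F . F F F . F → 10 faults.
4 frames: F F . . F . F . F F . . F . F . → 8 faults.
8 < 10: adding a frame reduced faults, as is typical.

10, 8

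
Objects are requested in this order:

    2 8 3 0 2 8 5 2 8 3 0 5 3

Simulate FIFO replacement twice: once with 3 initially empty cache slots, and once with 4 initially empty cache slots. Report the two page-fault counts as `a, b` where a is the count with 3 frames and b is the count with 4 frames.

3 frames: F F F F F F F . . F F . . → 9 faults.
4 frames: F F F F . . F F F F F F . → 10 faults.
10 > 9: adding a frame increased faults — Belady's anomaly.

9, 10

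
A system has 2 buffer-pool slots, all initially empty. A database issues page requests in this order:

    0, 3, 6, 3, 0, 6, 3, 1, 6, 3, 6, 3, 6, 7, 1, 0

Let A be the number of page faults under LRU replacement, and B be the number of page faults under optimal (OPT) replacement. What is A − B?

2

Under LRU: F F F . F F F F F F . . . F F F → 12 faults.
Under OPT: F F F . F . F F . F . . . F F F → 10 faults.
A − B = 12 − 10 = 2.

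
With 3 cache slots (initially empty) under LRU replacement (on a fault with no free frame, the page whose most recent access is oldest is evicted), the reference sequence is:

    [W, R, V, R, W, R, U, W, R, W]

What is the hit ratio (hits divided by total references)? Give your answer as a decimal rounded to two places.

0.60

W -> fault, frames {W}
R -> fault, frames {W,R}
V -> fault, frames {W,R,V}
R -> hit
W -> hit
R -> hit
U -> fault, evict V, frames {W,R,U}
W -> hit
R -> hit
W -> hit
Hits: 6 of 10 references → 6/10 = 0.6000.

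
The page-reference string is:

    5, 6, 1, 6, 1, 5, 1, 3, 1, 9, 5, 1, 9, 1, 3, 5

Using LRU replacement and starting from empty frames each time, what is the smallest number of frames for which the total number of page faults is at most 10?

f=1: 16 faults
f=2: 11 faults
f=3: 8 faults
f=4: 5 faults
f=5: 5 faults
Smallest f with faults ≤ 10 is 3.

3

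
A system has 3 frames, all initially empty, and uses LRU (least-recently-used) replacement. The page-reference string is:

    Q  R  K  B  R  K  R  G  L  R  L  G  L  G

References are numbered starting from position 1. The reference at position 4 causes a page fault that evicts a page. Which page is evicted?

Q

pos 1: Q: miss, frames [Q]
pos 2: R: miss, frames [Q, R]
pos 3: K: miss, frames [Q, R, K]
pos 4: B: miss, evict Q, frames [R, K, B]
At position 4, page Q is evicted.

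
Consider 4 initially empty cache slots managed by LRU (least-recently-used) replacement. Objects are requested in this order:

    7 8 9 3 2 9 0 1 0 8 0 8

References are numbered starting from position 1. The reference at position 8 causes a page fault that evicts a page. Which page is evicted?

pos 1: 7: miss, frames [7]
pos 2: 8: miss, frames [7, 8]
pos 3: 9: miss, frames [7, 8, 9]
pos 4: 3: miss, frames [7, 8, 9, 3]
pos 5: 2: miss, evict 7, frames [8, 9, 3, 2]
pos 6: 9: hit
pos 7: 0: miss, evict 8, frames [3, 2, 9, 0]
pos 8: 1: miss, evict 3, frames [2, 9, 0, 1]
At position 8, page 3 is evicted.

3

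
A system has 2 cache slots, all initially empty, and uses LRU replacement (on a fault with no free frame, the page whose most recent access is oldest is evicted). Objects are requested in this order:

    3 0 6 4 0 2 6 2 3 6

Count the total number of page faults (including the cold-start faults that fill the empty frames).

3 -> fault, frames {3}
0 -> fault, frames {3,0}
6 -> fault, evict 3, frames {0,6}
4 -> fault, evict 0, frames {6,4}
0 -> fault, evict 6, frames {4,0}
2 -> fault, evict 4, frames {0,2}
6 -> fault, evict 0, frames {2,6}
2 -> hit
3 -> fault, evict 6, frames {2,3}
6 -> fault, evict 2, frames {3,6}
Page faults: 9.

9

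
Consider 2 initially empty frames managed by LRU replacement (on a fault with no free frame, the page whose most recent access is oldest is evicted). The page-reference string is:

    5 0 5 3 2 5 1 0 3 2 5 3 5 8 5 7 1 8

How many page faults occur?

15

5 -> miss, frames [5]
0 -> miss, frames [5, 0]
5 -> hit
3 -> miss, evict 0, frames [5, 3]
2 -> miss, evict 5, frames [3, 2]
5 -> miss, evict 3, frames [2, 5]
1 -> miss, evict 2, frames [5, 1]
0 -> miss, evict 5, frames [1, 0]
3 -> miss, evict 1, frames [0, 3]
2 -> miss, evict 0, frames [3, 2]
5 -> miss, evict 3, frames [2, 5]
3 -> miss, evict 2, frames [5, 3]
5 -> hit
8 -> miss, evict 3, frames [5, 8]
5 -> hit
7 -> miss, evict 8, frames [5, 7]
1 -> miss, evict 5, frames [7, 1]
8 -> miss, evict 7, frames [1, 8]
Page faults: 15.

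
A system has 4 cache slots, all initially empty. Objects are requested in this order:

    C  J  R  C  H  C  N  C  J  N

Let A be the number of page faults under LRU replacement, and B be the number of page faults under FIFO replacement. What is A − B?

Under LRU: F F F . F . F . F . → 6 faults.
Under FIFO: F F F . F . F F F . → 7 faults.
A − B = 6 − 7 = -1.

-1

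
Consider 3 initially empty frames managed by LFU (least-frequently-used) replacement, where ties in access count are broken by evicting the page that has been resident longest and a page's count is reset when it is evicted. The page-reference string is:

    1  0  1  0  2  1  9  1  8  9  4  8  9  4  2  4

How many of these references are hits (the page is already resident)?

4

1 → fault, frames [1]
0 → fault, frames [1, 0]
1 → hit
0 → hit
2 → fault, frames [1, 0, 2]
1 → hit
9 → fault, evict 2, frames [1, 0, 9]
1 → hit
8 → fault, evict 9, frames [1, 0, 8]
9 → fault, evict 8, frames [1, 0, 9]
4 → fault, evict 9, frames [1, 0, 4]
8 → fault, evict 4, frames [1, 0, 8]
9 → fault, evict 8, frames [1, 0, 9]
4 → fault, evict 9, frames [1, 0, 4]
2 → fault, evict 4, frames [1, 0, 2]
4 → fault, evict 2, frames [1, 0, 4]
Hits: 4.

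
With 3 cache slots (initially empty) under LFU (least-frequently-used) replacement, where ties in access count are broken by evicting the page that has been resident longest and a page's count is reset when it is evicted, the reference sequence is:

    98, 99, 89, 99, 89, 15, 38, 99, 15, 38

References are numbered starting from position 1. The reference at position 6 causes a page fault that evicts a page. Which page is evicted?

pos 1: 98: fault, frames {98}
pos 2: 99: fault, frames {98,99}
pos 3: 89: fault, frames {98,99,89}
pos 4: 99: hit
pos 5: 89: hit
pos 6: 15: fault, evict 98, frames {99,89,15}
At position 6, page 98 is evicted.

98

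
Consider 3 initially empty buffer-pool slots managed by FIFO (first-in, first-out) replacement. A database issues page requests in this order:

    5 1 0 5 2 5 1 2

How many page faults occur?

5 → fault, frames {5}
1 → fault, frames {5,1}
0 → fault, frames {5,1,0}
5 → hit
2 → fault, evict 5, frames {1,0,2}
5 → fault, evict 1, frames {0,2,5}
1 → fault, evict 0, frames {2,5,1}
2 → hit
Page faults: 6.

6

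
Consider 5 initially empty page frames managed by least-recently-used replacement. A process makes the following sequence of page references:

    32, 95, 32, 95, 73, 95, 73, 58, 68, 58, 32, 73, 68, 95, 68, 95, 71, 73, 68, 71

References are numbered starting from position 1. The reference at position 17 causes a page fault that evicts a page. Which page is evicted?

58

pos 1: 32: fault, frames (32)
pos 2: 95: fault, frames (32 95)
pos 3: 32: hit
pos 4: 95: hit
pos 5: 73: fault, frames (32 95 73)
pos 6: 95: hit
pos 7: 73: hit
pos 8: 58: fault, frames (32 95 73 58)
pos 9: 68: fault, frames (32 95 73 58 68)
pos 10: 58: hit
pos 11: 32: hit
pos 12: 73: hit
pos 13: 68: hit
pos 14: 95: hit
pos 15: 68: hit
pos 16: 95: hit
pos 17: 71: fault, evict 58, frames (32 73 68 95 71)
At position 17, page 58 is evicted.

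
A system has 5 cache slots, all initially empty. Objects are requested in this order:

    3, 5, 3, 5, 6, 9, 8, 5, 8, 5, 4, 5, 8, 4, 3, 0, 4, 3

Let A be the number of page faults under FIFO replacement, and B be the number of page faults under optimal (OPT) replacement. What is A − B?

1

Under FIFO: F F . . F F F . . . F . . . F F . . → 8 faults.
Under OPT: F F . . F F F . . . F . . . . F . . → 7 faults.
A − B = 8 − 7 = 1.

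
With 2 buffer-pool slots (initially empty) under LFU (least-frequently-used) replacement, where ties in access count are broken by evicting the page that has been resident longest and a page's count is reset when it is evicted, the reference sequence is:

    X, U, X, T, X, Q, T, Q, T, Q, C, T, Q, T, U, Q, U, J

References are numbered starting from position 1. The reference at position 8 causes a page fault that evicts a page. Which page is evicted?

T

pos 1: X -> miss, frames [X]
pos 2: U -> miss, frames [X, U]
pos 3: X -> hit
pos 4: T -> miss, evict U, frames [X, T]
pos 5: X -> hit
pos 6: Q -> miss, evict T, frames [X, Q]
pos 7: T -> miss, evict Q, frames [X, T]
pos 8: Q -> miss, evict T, frames [X, Q]
At position 8, page T is evicted.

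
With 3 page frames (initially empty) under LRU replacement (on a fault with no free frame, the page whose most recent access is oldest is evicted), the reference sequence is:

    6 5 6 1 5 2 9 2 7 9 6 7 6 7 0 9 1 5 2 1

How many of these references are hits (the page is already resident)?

8

6 → fault, frames {6}
5 → fault, frames {6,5}
6 → hit
1 → fault, frames {5,6,1}
5 → hit
2 → fault, evict 6, frames {1,5,2}
9 → fault, evict 1, frames {5,2,9}
2 → hit
7 → fault, evict 5, frames {9,2,7}
9 → hit
6 → fault, evict 2, frames {7,9,6}
7 → hit
6 → hit
7 → hit
0 → fault, evict 9, frames {6,7,0}
9 → fault, evict 6, frames {7,0,9}
1 → fault, evict 7, frames {0,9,1}
5 → fault, evict 0, frames {9,1,5}
2 → fault, evict 9, frames {1,5,2}
1 → hit
Hits: 8.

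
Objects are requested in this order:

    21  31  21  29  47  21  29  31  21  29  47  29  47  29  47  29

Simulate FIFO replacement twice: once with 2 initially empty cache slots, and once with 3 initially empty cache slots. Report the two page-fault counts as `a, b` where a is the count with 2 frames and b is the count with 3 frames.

10, 8

2 frames: F F . F F F F F F F F . . . . . → 10 faults.
3 frames: F F . F F F . F . F F . . . . . → 8 faults.
8 < 10: adding a frame reduced faults, as is typical.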